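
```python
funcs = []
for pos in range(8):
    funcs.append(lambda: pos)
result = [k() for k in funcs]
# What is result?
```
[7, 7, 7, 7, 7, 7, 7, 7]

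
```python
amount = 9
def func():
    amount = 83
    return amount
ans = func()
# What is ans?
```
83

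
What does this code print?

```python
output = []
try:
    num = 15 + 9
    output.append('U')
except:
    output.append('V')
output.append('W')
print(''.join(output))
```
UW

No exception, try block completes normally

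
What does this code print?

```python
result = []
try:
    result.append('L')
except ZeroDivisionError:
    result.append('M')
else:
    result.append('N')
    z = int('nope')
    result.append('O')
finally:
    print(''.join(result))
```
LN

Try succeeds, else appends 'N', ValueError in else is uncaught, finally prints before exception propagates ('O' never appended)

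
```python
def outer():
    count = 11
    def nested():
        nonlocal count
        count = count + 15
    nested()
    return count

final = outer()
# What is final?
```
26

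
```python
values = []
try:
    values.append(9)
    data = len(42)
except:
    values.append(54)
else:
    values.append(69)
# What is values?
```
[9, 54]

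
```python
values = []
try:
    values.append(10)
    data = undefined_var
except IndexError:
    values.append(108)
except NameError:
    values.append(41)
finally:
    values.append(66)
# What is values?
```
[10, 41, 66]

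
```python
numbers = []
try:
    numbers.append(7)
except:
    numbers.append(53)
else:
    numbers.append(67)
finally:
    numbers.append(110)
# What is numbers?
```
[7, 67, 110]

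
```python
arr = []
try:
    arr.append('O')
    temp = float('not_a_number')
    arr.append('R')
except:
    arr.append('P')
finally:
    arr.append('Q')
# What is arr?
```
['O', 'P', 'Q']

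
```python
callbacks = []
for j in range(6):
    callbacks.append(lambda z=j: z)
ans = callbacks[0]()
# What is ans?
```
0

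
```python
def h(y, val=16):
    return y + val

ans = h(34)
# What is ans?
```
50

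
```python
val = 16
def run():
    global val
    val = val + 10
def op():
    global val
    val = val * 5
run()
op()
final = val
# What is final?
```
130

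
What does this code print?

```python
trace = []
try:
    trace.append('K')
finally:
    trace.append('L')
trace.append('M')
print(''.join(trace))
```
KLM

try/finally without except, no exception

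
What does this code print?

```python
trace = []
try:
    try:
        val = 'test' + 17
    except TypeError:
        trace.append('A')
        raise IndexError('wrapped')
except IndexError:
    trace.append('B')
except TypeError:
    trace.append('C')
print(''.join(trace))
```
AB

New IndexError raised, caught by outer IndexError handler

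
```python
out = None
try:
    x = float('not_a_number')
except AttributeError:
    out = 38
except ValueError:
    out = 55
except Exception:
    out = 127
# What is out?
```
55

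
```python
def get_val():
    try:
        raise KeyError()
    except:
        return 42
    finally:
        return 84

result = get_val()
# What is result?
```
84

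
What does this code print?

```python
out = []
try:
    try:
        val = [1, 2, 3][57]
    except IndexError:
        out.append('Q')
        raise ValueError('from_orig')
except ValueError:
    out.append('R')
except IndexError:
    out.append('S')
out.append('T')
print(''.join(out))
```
QRT

ValueError raised and caught, original IndexError not re-raised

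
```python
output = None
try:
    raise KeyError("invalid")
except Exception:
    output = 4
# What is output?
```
4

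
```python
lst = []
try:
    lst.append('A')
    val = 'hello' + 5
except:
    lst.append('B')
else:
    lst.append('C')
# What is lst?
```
['A', 'B']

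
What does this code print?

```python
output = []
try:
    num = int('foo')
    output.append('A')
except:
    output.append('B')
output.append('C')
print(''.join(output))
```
BC

Exception raised in try, caught by bare except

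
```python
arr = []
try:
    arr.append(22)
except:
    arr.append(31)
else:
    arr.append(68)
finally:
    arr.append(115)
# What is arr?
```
[22, 68, 115]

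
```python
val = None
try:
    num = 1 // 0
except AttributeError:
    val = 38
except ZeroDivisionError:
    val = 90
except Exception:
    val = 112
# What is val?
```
90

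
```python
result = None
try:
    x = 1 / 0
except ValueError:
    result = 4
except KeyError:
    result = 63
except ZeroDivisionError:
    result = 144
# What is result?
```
144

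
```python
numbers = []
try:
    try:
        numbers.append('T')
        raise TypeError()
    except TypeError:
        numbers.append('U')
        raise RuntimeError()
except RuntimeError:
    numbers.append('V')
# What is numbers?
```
['T', 'U', 'V']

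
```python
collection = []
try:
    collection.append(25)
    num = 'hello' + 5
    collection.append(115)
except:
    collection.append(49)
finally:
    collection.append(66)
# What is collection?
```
[25, 49, 66]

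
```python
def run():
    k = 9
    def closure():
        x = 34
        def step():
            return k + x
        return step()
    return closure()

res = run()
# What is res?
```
43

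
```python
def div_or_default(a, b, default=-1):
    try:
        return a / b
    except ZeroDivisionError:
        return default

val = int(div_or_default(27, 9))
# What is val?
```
3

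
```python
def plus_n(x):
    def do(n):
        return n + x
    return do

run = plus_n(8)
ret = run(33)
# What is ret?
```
41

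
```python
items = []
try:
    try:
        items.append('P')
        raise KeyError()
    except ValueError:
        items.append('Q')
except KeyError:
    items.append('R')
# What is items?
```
['P', 'R']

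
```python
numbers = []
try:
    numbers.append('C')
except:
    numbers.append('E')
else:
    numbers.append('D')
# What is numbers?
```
['C', 'D']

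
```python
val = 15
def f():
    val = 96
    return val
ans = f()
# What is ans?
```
96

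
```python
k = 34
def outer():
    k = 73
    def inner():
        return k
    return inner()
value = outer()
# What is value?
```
73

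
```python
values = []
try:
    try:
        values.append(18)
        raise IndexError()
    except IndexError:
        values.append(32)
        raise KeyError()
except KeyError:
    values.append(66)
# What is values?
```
[18, 32, 66]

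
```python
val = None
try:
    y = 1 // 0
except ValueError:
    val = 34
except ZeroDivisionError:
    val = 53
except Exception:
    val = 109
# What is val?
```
53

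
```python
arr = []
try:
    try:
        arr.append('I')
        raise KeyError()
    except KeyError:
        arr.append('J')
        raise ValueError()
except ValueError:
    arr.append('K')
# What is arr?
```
['I', 'J', 'K']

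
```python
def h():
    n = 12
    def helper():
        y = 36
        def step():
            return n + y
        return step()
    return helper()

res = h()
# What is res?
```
48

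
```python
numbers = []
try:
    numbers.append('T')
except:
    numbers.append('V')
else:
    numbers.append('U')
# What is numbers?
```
['T', 'U']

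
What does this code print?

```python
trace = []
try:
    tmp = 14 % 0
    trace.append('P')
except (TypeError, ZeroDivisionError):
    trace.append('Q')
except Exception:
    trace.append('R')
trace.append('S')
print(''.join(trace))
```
QS

ZeroDivisionError matches tuple containing it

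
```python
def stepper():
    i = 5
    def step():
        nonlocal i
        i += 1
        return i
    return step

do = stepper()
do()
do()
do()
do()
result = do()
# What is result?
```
10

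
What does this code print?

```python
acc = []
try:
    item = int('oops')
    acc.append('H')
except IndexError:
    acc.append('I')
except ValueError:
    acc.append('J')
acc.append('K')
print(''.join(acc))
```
JK

ValueError is caught by its specific handler, not IndexError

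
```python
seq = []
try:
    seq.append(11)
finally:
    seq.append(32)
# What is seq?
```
[11, 32]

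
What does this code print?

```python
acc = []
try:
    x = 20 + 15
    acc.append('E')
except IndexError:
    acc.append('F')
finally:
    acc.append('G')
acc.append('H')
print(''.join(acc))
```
EGH

finally runs after normal execution too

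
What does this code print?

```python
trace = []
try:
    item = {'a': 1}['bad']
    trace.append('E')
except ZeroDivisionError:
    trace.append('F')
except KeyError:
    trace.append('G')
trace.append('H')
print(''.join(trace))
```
GH

KeyError is caught by its specific handler, not ZeroDivisionError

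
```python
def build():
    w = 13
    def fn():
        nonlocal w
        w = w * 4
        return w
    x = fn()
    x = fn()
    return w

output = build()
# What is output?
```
208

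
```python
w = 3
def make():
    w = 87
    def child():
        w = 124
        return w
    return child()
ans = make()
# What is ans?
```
124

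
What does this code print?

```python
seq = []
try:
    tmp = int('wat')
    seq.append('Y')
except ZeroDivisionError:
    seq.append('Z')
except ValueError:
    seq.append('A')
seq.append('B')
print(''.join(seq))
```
AB

ValueError is caught by its specific handler, not ZeroDivisionError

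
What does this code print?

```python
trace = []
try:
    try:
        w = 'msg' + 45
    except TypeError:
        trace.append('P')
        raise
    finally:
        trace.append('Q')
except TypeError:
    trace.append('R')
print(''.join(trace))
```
PQR

finally runs before re-raised exception propagates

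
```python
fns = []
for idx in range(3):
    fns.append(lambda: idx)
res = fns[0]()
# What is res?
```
2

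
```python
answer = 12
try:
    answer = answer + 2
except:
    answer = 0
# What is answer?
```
14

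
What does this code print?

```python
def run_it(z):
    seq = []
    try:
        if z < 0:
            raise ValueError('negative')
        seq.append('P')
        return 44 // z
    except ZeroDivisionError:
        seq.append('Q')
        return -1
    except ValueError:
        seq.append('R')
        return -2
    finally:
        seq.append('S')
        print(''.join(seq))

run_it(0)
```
PQS

z=0 causes ZeroDivisionError, caught, finally prints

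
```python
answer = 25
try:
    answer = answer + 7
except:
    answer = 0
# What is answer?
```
32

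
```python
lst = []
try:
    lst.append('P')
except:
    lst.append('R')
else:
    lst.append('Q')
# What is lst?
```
['P', 'Q']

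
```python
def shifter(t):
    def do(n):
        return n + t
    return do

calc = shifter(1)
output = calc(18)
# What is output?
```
19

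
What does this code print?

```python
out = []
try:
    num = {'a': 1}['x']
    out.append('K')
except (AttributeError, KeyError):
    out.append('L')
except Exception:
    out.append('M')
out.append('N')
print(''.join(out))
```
LN

KeyError matches tuple containing it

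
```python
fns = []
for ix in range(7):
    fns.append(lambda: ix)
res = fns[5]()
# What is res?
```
6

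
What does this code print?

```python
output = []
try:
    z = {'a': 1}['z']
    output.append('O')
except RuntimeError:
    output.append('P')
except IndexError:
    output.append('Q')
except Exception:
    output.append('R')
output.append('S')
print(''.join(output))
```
RS

KeyError not specifically caught, falls to Exception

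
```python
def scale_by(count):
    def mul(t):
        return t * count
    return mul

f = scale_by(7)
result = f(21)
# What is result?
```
147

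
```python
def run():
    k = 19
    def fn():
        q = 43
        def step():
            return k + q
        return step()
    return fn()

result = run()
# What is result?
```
62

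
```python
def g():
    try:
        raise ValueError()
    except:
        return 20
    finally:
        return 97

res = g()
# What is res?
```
97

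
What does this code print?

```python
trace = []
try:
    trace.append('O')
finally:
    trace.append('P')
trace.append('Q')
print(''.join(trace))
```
OPQ

try/finally without except, no exception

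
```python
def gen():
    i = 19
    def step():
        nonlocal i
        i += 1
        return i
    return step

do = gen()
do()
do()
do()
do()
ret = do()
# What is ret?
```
24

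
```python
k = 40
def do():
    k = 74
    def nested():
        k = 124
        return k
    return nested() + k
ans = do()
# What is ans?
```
198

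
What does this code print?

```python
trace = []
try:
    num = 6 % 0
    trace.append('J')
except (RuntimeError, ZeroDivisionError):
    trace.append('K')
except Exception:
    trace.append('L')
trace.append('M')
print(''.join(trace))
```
KM

ZeroDivisionError matches tuple containing it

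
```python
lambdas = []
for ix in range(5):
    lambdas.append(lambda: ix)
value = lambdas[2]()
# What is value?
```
4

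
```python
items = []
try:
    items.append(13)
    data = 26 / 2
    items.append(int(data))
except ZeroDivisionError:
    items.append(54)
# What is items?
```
[13, 13]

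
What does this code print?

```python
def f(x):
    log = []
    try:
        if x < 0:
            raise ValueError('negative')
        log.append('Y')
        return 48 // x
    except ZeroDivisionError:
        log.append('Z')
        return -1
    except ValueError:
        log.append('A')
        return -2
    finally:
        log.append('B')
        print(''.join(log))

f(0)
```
YZB

x=0 causes ZeroDivisionError, caught, finally prints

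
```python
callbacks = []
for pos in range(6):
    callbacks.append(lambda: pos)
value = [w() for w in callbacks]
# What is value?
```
[5, 5, 5, 5, 5, 5]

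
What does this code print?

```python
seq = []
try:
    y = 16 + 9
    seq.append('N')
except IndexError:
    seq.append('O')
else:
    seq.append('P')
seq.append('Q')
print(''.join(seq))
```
NPQ

else block runs when no exception occurs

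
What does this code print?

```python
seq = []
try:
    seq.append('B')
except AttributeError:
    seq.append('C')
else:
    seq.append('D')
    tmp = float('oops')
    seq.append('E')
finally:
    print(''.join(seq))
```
BD

Try succeeds, else appends 'D', ValueError in else is uncaught, finally prints before exception propagates ('E' never appended)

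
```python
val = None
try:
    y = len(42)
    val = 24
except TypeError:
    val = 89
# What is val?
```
89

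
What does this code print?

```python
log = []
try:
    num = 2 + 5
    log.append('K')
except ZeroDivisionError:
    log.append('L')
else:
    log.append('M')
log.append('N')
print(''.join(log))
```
KMN

else block runs when no exception occurs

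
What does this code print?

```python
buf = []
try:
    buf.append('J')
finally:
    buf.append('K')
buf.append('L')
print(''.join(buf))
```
JKL

try/finally without except, no exception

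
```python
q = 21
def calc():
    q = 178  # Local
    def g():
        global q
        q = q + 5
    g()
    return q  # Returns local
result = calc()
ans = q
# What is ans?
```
26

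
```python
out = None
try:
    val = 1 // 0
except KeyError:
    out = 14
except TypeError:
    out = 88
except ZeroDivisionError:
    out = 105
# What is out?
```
105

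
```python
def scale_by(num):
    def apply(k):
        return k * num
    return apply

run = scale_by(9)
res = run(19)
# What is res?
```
171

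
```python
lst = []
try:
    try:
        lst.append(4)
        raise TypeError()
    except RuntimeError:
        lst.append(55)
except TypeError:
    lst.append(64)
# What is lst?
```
[4, 64]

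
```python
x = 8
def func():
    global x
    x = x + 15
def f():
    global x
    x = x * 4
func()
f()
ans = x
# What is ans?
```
92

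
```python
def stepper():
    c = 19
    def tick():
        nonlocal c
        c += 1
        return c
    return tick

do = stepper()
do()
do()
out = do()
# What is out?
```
22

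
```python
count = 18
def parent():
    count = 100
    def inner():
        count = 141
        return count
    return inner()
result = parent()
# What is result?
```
141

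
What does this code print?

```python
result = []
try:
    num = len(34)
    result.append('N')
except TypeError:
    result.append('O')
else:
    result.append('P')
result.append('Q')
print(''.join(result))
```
OQ

else block skipped when exception is caught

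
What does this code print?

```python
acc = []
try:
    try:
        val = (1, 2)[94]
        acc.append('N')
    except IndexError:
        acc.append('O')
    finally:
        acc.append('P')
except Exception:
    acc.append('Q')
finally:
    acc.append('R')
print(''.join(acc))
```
OPR

Both finally blocks run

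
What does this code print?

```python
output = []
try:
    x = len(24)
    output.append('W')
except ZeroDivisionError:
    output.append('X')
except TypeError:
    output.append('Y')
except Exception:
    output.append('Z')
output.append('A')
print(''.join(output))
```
YA

TypeError matches before generic Exception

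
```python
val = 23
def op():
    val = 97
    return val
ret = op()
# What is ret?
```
97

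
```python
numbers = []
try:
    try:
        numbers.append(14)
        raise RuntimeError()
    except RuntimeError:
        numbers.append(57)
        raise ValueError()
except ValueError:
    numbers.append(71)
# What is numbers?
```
[14, 57, 71]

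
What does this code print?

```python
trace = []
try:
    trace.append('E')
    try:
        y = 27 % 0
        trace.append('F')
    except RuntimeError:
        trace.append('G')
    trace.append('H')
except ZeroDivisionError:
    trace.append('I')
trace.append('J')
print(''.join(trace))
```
EIJ

Inner handler doesn't match, propagates to outer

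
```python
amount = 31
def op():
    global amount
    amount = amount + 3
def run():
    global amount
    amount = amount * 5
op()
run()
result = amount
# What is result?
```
170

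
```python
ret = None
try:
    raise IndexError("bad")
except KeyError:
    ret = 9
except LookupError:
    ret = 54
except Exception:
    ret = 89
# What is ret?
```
54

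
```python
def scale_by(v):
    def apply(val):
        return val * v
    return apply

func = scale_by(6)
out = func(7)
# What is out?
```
42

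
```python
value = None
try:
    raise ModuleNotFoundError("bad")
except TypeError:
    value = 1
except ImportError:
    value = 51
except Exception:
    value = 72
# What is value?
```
51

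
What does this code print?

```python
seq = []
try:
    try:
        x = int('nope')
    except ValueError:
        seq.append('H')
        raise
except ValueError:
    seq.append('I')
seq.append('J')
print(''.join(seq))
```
HIJ

raise without argument re-raises current exception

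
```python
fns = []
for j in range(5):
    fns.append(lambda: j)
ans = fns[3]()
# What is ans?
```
4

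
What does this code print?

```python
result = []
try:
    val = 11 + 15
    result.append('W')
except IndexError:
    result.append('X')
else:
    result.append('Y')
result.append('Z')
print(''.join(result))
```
WYZ

else block runs when no exception occurs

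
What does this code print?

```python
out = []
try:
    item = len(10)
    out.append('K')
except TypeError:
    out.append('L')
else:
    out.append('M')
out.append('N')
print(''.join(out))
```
LN

else block skipped when exception is caught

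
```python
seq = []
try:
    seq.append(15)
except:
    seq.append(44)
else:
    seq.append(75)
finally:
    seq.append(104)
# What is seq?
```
[15, 75, 104]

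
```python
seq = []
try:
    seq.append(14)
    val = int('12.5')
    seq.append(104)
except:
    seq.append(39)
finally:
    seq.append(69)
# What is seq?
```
[14, 39, 69]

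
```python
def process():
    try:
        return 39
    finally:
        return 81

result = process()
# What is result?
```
81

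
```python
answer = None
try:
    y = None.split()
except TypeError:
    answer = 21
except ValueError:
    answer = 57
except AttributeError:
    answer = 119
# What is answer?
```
119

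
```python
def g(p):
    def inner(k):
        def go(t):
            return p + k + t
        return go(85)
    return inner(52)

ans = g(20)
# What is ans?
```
157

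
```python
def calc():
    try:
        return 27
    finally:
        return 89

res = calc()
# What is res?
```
89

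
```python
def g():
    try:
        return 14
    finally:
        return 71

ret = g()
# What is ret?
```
71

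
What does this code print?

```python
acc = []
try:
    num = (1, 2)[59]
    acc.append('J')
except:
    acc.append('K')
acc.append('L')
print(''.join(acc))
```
KL

Exception raised in try, caught by bare except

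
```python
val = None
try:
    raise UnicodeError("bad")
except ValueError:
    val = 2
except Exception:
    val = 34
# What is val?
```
2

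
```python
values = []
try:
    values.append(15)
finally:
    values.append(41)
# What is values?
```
[15, 41]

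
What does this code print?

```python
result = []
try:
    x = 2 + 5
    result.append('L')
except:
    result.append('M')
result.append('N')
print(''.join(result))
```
LN

No exception, try block completes normally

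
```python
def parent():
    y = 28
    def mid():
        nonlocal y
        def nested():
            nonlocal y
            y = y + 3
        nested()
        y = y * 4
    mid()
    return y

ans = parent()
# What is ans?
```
124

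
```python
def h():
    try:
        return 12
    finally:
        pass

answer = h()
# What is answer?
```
12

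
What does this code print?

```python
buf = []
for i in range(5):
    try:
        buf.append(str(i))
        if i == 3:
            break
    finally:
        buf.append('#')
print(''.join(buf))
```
0#1#2#3#

finally runs even when breaking out of loop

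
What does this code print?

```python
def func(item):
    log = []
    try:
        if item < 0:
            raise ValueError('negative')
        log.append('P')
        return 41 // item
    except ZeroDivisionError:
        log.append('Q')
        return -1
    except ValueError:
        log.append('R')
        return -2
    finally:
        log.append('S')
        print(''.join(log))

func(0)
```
PQS

item=0 causes ZeroDivisionError, caught, finally prints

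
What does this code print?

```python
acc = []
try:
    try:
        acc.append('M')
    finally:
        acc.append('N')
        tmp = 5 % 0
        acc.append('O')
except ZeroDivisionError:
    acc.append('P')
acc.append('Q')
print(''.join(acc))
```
MNPQ

Exception in inner finally caught by outer except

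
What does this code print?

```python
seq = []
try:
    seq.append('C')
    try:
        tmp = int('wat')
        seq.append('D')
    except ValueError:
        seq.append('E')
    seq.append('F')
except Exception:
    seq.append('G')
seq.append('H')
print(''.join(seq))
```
CEFH

Inner exception caught by inner handler, outer continues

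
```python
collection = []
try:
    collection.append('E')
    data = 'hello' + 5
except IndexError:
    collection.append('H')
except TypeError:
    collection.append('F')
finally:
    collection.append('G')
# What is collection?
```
['E', 'F', 'G']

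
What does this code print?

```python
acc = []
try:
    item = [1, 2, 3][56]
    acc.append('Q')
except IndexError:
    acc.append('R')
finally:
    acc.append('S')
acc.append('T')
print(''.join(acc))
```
RST

finally always runs, even after exception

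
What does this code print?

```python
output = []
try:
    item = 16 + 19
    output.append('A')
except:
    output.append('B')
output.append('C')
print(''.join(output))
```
AC

No exception, try block completes normally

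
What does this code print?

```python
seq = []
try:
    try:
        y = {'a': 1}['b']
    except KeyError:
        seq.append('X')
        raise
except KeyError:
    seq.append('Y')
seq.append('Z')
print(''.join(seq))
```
XYZ

raise without argument re-raises current exception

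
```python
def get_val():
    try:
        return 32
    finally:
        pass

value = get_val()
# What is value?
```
32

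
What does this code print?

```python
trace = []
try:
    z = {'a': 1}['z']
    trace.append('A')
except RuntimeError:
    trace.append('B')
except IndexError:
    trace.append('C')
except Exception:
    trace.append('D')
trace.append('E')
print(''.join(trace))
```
DE

KeyError not specifically caught, falls to Exception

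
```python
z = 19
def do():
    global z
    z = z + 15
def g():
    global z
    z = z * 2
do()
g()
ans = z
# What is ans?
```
68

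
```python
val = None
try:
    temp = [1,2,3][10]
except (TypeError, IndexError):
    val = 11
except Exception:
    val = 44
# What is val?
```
11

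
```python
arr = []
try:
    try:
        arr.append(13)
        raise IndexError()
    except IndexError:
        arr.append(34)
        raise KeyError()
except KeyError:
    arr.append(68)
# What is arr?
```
[13, 34, 68]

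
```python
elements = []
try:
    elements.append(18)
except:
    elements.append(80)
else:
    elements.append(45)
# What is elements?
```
[18, 45]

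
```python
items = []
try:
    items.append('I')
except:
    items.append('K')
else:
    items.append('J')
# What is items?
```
['I', 'J']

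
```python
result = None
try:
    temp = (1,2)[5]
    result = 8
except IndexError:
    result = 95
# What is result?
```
95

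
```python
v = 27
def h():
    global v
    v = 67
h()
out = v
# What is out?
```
67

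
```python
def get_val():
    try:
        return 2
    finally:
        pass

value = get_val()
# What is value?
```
2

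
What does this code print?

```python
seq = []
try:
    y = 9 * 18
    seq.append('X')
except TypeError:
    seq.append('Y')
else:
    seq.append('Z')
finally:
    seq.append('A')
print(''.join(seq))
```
XZA

else runs before finally when no exception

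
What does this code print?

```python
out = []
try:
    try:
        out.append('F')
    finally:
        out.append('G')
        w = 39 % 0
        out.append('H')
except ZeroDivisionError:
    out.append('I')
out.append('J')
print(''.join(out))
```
FGIJ

Exception in inner finally caught by outer except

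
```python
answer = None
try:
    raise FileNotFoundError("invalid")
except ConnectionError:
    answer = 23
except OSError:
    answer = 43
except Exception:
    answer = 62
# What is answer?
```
43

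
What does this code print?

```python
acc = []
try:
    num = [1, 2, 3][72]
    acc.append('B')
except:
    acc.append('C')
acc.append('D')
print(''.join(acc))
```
CD

Exception raised in try, caught by bare except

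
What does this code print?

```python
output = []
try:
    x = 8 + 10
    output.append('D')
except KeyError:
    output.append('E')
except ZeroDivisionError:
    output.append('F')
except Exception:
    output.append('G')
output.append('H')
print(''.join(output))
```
DH

No exception, try block completes normally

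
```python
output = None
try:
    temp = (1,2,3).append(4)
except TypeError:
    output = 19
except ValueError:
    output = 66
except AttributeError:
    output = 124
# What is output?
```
124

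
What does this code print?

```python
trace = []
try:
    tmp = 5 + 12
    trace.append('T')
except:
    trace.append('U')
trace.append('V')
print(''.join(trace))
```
TV

No exception, try block completes normally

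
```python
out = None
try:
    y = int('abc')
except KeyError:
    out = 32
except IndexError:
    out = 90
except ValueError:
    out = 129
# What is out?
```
129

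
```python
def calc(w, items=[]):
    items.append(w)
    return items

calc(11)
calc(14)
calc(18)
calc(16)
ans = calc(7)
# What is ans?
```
[11, 14, 18, 16, 7]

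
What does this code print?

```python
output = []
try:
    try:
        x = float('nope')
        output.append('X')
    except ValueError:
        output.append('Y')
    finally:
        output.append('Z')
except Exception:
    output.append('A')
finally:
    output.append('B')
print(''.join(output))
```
YZB

Both finally blocks run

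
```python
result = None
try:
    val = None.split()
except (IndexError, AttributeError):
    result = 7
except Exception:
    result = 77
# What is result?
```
7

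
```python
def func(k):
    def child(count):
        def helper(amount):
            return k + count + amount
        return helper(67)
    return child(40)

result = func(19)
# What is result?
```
126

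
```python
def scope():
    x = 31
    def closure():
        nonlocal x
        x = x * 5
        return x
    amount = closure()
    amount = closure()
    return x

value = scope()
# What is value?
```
775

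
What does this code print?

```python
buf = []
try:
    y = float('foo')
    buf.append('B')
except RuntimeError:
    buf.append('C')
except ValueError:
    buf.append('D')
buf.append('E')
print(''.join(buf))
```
DE

ValueError is caught by its specific handler, not RuntimeError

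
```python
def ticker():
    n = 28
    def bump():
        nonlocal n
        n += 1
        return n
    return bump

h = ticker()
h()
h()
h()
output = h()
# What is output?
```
32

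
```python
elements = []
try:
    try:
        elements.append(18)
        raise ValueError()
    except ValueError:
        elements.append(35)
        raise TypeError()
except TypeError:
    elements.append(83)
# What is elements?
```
[18, 35, 83]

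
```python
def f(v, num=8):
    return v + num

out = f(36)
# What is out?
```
44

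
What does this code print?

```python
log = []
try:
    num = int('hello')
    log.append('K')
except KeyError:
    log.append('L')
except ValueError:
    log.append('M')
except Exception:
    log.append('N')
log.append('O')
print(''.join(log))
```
MO

ValueError matches before generic Exception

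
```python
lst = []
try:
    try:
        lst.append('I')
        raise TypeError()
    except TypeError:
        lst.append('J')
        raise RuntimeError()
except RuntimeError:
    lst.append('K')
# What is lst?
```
['I', 'J', 'K']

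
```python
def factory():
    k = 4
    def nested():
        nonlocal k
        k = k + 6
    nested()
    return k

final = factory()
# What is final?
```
10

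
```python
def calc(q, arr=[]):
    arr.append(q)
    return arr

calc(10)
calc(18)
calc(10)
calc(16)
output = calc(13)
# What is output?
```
[10, 18, 10, 16, 13]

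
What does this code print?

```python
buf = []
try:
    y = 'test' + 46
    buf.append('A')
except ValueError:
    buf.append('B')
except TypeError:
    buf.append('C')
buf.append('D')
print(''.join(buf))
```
CD

TypeError is caught by its specific handler, not ValueError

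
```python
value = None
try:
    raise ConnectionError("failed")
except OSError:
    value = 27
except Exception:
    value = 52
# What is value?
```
27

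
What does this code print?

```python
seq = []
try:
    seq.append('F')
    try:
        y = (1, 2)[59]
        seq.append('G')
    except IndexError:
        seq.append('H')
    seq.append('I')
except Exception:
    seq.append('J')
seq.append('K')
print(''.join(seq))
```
FHIK

Inner exception caught by inner handler, outer continues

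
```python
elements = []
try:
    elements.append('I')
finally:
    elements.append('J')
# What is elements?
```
['I', 'J']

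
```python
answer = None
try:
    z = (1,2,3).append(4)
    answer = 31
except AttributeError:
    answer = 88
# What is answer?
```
88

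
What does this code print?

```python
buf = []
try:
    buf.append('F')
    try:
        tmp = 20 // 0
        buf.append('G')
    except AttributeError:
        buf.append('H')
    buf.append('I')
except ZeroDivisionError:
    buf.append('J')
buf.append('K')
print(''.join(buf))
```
FJK

Inner handler doesn't match, propagates to outer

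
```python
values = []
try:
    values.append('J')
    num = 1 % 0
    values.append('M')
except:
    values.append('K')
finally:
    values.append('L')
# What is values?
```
['J', 'K', 'L']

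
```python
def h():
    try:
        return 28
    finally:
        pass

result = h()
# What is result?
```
28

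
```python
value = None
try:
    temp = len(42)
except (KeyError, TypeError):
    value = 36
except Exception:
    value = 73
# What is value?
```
36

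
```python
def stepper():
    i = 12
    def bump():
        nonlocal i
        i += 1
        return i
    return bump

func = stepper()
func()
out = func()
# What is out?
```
14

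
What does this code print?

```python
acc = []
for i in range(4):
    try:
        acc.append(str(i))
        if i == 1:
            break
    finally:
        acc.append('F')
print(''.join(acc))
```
0F1F

finally runs even when breaking out of loop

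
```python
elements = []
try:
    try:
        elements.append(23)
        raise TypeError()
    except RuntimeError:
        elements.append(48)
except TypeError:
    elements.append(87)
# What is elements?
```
[23, 87]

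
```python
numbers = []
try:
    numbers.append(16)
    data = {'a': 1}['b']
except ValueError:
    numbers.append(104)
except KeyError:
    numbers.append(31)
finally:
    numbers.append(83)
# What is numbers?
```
[16, 31, 83]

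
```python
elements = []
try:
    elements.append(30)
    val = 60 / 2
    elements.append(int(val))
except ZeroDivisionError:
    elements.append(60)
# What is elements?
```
[30, 30]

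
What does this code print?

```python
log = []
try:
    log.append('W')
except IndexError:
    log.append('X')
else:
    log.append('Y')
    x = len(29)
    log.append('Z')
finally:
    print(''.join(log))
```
WY

Try succeeds, else appends 'Y', TypeError in else is uncaught, finally prints before exception propagates ('Z' never appended)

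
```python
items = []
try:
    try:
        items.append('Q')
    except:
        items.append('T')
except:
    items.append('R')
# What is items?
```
['Q']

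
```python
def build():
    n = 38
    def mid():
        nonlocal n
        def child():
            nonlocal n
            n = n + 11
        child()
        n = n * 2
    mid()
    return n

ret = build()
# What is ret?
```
98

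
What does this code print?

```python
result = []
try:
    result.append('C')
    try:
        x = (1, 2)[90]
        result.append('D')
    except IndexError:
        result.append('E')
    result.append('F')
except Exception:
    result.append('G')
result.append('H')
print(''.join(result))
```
CEFH

Inner exception caught by inner handler, outer continues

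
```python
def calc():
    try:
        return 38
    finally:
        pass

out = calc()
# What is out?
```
38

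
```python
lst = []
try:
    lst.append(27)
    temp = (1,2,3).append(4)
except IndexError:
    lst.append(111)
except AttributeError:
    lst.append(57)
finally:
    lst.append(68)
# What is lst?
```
[27, 57, 68]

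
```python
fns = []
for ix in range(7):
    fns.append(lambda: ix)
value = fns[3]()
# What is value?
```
6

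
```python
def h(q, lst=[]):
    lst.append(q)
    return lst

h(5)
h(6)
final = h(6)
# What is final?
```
[5, 6, 6]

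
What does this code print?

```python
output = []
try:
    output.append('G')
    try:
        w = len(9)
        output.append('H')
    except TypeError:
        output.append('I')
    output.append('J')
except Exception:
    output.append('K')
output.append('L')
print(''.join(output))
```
GIJL

Inner exception caught by inner handler, outer continues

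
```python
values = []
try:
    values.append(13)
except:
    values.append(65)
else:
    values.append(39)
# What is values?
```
[13, 39]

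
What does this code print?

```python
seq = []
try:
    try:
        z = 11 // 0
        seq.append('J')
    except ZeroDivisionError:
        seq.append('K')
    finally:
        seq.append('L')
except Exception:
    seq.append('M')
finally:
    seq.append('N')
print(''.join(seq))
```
KLN

Both finally blocks run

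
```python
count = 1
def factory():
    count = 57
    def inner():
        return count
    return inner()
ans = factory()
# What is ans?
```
57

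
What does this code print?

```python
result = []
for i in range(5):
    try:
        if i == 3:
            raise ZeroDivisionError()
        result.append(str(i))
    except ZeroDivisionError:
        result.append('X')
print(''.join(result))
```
012X4

Exception on i=3 caught, loop continues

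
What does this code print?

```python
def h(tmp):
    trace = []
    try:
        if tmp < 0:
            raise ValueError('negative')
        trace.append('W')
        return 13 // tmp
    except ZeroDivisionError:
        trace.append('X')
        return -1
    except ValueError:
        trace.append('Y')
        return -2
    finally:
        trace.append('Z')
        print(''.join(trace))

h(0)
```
WXZ

tmp=0 causes ZeroDivisionError, caught, finally prints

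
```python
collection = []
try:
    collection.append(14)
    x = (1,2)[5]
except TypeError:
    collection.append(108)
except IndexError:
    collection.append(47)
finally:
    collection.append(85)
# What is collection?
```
[14, 47, 85]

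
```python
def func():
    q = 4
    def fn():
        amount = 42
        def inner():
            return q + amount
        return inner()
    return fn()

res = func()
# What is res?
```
46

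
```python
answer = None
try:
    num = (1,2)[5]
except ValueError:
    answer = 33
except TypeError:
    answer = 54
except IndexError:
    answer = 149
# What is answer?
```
149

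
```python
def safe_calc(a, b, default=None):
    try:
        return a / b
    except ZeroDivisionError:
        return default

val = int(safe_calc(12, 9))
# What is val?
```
1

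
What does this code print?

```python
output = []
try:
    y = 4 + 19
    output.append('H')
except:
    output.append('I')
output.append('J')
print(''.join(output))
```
HJ

No exception, try block completes normally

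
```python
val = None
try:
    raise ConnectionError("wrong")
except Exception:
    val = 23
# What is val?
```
23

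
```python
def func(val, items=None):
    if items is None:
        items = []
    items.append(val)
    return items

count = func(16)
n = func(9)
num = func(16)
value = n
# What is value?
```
[9]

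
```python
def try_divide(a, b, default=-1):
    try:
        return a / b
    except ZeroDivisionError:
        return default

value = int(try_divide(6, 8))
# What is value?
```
0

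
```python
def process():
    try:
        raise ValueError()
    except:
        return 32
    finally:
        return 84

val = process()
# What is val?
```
84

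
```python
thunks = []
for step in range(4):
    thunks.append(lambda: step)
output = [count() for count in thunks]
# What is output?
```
[3, 3, 3, 3]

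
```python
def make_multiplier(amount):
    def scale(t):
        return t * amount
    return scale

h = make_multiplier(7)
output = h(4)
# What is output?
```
28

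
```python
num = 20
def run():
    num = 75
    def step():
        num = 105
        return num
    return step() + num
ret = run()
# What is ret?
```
180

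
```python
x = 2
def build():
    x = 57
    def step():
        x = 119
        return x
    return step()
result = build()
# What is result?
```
119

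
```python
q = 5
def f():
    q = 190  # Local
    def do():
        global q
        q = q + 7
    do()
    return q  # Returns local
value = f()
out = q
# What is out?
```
12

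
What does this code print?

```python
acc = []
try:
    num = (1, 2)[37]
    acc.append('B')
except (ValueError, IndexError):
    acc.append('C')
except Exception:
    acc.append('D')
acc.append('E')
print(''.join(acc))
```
CE

IndexError matches tuple containing it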